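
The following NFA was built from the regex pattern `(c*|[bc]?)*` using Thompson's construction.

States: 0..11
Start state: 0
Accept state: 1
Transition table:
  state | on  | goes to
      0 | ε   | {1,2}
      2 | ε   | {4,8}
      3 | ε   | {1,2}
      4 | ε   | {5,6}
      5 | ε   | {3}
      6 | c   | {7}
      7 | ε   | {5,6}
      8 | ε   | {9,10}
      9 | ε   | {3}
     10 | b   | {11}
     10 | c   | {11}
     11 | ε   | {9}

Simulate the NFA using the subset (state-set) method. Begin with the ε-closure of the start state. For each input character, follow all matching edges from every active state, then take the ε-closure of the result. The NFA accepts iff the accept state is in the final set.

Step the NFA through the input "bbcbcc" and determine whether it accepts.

Answer: ACCEPT

Derivation:
start: ε-closure({0}) = {0,1,2,3,4,5,6,8,9,10}
'b' @ 1: {1,2,3,4,5,6,8,9,10,11}  [accepting]
'b' @ 2: {1,2,3,4,5,6,8,9,10,11}  [accepting]
'c' @ 3: {1,2,3,4,5,6,7,8,9,10,11}  [accepting]
'b' @ 4: {1,2,3,4,5,6,8,9,10,11}  [accepting]
'c' @ 5: {1,2,3,4,5,6,7,8,9,10,11}  [accepting]
'c' @ 6: {1,2,3,4,5,6,7,8,9,10,11}  [accepting]
after full input: {1,2,3,4,5,6,7,8,9,10,11}  (accept=1 in)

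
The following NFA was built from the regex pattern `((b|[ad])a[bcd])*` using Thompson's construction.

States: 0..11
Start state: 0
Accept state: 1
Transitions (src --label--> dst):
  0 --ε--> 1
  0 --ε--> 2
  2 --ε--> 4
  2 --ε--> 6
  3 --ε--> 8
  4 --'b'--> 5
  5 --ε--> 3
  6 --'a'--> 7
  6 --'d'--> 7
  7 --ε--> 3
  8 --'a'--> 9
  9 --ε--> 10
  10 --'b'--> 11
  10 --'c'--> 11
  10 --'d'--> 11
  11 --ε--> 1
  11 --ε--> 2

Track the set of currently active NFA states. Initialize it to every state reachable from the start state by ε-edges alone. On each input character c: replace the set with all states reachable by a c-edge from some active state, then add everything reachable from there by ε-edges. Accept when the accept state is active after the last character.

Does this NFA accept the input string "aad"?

Answer: ACCEPT

Trace:
S₀ = ε-closure({0}) = {0,1,2,4,6}
'a' @ 1: {3,7,8}
'a' @ 2: {9,10}
'd' @ 3: {1,2,4,6,11}  ✓accept
after full input: {1,2,4,6,11}  (accept=1 in)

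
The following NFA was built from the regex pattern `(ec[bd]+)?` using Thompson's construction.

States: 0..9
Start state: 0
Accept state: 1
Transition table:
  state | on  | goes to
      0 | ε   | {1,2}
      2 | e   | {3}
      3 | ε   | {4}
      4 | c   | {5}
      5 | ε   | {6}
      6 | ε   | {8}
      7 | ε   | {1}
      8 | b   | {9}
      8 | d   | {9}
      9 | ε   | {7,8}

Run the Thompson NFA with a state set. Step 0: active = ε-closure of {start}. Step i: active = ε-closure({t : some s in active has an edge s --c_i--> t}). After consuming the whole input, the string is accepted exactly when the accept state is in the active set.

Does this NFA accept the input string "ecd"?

Answer: ACCEPT

Trace:
start: ε-closure({0}) = {0,1,2}
'e' @ 1: {3,4}
'c' @ 2: {5,6,8}
'd' @ 3: {1,7,8,9}  [accepting]
end set {1,7,8,9} — state 1 in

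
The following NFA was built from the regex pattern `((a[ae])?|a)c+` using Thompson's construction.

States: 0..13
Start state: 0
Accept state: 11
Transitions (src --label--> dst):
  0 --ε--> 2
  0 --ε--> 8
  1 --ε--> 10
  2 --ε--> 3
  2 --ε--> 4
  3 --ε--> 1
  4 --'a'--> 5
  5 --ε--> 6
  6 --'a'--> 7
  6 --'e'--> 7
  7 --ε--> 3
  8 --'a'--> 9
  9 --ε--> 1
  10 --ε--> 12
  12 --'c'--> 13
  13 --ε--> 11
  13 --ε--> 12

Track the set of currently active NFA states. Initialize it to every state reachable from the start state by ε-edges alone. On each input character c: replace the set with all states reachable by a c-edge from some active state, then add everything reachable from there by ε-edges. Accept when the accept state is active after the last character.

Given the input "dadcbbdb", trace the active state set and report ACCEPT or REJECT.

Answer: REJECT

Steps:
initial (ε-close {0}): {0,1,2,3,4,8,10,12}
'd' @ 1: {}  — dead — no transitions
rest 'adcbbdb' ignored (set empty)
final: {}; accept 11 not in set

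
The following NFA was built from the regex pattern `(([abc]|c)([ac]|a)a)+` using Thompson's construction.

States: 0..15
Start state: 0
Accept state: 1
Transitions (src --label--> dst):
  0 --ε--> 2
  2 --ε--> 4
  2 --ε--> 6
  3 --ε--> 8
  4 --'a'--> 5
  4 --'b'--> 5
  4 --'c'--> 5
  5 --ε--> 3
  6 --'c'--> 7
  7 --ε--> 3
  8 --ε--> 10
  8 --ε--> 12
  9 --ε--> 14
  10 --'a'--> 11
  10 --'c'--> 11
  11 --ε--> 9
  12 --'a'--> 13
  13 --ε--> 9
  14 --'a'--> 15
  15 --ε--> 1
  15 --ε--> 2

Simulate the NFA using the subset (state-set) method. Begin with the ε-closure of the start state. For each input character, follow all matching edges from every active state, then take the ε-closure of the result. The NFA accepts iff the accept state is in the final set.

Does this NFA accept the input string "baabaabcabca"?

Answer: ACCEPT

Derivation:
S₀ = ε-closure({0}) = {0,2,4,6}
'b' @ 1: {3,5,8,10,12}
'a' @ 2: {9,11,13,14}
'a' @ 3: {1,2,4,6,15}  (accept∈set)
'b' @ 4: {3,5,8,10,12}
'a' @ 5: {9,11,13,14}
'a' @ 6: {1,2,4,6,15}  (accept∈set)
'b' @ 7: {3,5,8,10,12}
'c' @ 8: {9,11,14}
'a' @ 9: {1,2,4,6,15}  (accept∈set)
'b' @ 10: {3,5,8,10,12}
'c' @ 11: {9,11,14}
'a' @ 12: {1,2,4,6,15}  (accept∈set)
final: {1,2,4,6,15}; accept 1 in set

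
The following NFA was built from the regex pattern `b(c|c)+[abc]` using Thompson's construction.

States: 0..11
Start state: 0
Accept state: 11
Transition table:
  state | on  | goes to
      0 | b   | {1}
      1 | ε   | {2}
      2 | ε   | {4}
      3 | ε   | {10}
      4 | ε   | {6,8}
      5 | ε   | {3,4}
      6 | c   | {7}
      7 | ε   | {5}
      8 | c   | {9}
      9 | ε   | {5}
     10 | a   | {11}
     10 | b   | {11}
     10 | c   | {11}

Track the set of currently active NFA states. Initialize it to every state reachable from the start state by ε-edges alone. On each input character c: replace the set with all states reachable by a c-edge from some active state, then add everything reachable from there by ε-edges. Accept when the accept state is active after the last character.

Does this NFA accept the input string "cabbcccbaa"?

initial (ε-close {0}): {0}
'c' @ 1: {}  — dead — no transitions
rest 'abbcccbaa' ignored (set empty)
end set {} — state 11 not in

Answer: REJECT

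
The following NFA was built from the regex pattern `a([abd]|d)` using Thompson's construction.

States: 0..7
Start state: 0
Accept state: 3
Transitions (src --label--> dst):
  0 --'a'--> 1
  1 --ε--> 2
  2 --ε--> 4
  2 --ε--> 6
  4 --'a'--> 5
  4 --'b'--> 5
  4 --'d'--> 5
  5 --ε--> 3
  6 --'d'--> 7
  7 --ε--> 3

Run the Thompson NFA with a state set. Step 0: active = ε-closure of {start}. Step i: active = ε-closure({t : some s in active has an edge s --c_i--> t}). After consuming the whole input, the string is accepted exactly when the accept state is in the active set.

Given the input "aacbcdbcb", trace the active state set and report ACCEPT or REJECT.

Answer: REJECT

Derivation:
start: ε-closure({0}) = {0}
'a' @ 1: {1,2,4,6}
'a' @ 2: {3,5}  [accepting]
'c' @ 3: {}  — state set empty
rest 'bcdbcb' ignored (set empty)
after full input: {}  (accept=3 not in)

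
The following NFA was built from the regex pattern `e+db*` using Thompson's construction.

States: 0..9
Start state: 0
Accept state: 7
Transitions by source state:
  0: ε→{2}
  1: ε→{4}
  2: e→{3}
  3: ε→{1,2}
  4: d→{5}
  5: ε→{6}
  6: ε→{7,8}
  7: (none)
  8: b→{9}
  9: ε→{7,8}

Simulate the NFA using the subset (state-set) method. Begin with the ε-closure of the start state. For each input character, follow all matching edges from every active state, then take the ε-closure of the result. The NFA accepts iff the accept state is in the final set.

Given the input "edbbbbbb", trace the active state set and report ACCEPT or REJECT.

Answer: ACCEPT

Trace:
S₀ = ε-closure({0}) = {0,2}
'e' @ 1: {1,2,3,4}
'd' @ 2: {5,6,7,8}  ✓accept
'b' @ 3: {7,8,9}  ✓accept
'b' @ 4: {7,8,9}  ✓accept
'b' @ 5: {7,8,9}  ✓accept
'b' @ 6: {7,8,9}  ✓accept
'b' @ 7: {7,8,9}  ✓accept
'b' @ 8: {7,8,9}  ✓accept
end set {7,8,9} — state 7 in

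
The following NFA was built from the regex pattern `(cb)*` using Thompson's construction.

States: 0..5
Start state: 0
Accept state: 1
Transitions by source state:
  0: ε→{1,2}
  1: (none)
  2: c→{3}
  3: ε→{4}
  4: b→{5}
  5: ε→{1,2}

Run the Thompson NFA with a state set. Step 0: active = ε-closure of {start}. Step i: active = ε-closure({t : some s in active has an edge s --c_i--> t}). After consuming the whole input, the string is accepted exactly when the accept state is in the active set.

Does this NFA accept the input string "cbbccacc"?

Answer: REJECT

Trace:
start: ε-closure({0}) = {0,1,2}
'c' @ 1: {3,4}
'b' @ 2: {1,2,5}  (accept∈set)
'b' @ 3: {}  — state set empty
rest 'ccacc' ignored (set empty)
after full input: {}  (accept=1 not in)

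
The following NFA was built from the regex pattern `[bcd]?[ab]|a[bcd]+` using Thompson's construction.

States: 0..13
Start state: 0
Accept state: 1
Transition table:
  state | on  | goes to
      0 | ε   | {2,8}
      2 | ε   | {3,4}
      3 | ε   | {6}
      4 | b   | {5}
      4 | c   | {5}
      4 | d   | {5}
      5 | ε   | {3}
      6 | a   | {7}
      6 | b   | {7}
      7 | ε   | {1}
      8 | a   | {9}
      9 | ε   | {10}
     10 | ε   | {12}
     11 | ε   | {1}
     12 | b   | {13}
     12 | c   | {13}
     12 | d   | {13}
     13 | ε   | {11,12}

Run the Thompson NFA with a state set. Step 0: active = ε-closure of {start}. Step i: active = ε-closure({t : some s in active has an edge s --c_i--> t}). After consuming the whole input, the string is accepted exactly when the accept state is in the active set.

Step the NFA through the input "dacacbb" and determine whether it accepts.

Answer: REJECT

Derivation:
initial (ε-close {0}): {0,2,3,4,6,8}
'd' @ 1: {3,5,6}
'a' @ 2: {1,7}  (accept∈set)
'c' @ 3: {}  — dead — no transitions
rest 'acbb' ignored (set empty)
end set {} — state 1 not in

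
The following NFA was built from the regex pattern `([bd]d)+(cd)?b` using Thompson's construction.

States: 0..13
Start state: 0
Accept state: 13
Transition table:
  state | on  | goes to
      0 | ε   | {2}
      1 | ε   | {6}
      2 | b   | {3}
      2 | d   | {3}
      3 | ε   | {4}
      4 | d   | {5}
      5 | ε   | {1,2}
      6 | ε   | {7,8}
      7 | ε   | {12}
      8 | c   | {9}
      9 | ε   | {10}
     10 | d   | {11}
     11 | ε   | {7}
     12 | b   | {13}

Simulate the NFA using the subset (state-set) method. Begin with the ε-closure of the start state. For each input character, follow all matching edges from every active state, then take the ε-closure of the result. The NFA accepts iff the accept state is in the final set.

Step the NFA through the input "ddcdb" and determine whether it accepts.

initial (ε-close {0}): {0,2}
'd' @ 1: {3,4}
'd' @ 2: {1,2,5,6,7,8,12}
'c' @ 3: {9,10}
'd' @ 4: {7,11,12}
'b' @ 5: {13}  (accept∈set)
after full input: {13}  (accept=13 in)

Answer: ACCEPT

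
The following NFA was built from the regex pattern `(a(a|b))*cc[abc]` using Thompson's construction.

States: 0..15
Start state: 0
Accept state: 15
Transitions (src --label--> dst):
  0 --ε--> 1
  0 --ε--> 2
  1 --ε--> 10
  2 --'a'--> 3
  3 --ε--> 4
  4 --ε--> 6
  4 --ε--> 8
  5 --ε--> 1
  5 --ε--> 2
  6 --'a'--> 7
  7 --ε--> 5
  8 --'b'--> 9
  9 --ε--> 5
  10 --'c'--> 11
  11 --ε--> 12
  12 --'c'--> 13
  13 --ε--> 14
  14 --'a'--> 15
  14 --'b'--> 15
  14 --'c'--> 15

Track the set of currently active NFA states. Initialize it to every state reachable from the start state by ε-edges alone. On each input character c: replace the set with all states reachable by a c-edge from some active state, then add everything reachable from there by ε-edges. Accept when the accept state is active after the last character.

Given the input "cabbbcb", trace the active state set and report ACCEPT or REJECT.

initial (ε-close {0}): {0,1,2,10}
'c' @ 1: {11,12}
'a' @ 2: {}  — state set empty
rest 'bbbcb' ignored (set empty)
end set {} — state 15 not in

Answer: REJECT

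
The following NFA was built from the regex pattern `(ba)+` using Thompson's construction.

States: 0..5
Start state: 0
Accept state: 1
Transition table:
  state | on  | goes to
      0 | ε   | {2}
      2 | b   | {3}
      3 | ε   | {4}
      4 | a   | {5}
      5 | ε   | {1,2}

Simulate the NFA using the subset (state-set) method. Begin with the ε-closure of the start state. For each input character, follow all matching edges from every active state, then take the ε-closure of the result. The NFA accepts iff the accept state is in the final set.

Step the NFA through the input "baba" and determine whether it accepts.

Answer: ACCEPT

Derivation:
S₀ = ε-closure({0}) = {0,2}
'b' @ 1: {3,4}
'a' @ 2: {1,2,5}  (accept∈set)
'b' @ 3: {3,4}
'a' @ 4: {1,2,5}  (accept∈set)
after full input: {1,2,5}  (accept=1 in)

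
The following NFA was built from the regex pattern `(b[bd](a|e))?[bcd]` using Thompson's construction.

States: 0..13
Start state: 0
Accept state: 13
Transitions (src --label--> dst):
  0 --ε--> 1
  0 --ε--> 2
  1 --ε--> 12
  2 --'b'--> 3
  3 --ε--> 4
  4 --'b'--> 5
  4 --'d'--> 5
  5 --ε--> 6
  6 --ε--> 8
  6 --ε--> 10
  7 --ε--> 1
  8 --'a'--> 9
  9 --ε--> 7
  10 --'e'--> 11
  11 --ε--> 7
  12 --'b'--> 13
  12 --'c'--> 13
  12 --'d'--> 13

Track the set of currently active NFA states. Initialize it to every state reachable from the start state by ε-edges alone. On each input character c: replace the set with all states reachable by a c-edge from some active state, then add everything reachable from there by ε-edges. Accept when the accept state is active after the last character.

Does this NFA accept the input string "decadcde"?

Answer: REJECT

Trace:
S₀ = ε-closure({0}) = {0,1,2,12}
'd' @ 1: {13}  (accept∈set)
'e' @ 2: {}  — state set empty
rest 'cadcde' ignored (set empty)
after full input: {}  (accept=13 not in)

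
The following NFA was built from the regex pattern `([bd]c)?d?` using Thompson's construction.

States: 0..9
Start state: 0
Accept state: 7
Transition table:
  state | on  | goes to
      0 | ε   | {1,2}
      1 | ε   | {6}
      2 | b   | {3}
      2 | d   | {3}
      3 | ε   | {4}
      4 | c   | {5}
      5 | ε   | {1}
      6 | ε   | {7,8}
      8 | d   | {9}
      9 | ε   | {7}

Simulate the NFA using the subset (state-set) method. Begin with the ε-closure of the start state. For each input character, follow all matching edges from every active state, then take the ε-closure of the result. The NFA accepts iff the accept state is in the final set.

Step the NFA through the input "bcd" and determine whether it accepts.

Answer: ACCEPT

Steps:
S₀ = ε-closure({0}) = {0,1,2,6,7,8}
'b' @ 1: {3,4}
'c' @ 2: {1,5,6,7,8}  ✓accept
'd' @ 3: {7,9}  ✓accept
end set {7,9} — state 7 in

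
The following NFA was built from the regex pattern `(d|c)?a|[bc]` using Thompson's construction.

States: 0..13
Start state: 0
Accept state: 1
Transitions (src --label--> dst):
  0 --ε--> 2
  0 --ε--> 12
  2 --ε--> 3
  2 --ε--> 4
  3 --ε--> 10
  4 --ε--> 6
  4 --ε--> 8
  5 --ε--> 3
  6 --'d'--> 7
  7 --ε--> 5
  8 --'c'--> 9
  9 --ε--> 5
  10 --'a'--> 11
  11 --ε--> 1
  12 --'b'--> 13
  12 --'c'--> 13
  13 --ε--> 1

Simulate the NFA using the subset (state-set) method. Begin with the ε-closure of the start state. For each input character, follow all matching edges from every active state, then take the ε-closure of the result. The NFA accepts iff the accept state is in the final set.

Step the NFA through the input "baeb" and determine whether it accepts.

Answer: REJECT

Steps:
initial (ε-close {0}): {0,2,3,4,6,8,10,12}
'b' @ 1: {1,13}  (accept∈set)
'a' @ 2: {}  — no active states
rest 'eb' ignored (set empty)
after full input: {}  (accept=1 not in)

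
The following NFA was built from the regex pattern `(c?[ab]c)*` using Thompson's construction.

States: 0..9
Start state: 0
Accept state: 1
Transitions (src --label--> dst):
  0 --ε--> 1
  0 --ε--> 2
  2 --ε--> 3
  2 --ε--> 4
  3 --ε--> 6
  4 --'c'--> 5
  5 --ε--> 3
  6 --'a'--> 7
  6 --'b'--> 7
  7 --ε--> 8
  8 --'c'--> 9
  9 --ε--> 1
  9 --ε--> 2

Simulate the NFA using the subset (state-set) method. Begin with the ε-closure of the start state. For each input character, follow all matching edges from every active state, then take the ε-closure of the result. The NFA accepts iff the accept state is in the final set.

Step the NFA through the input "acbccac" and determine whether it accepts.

Answer: ACCEPT

Steps:
initial (ε-close {0}): {0,1,2,3,4,6}
'a' @ 1: {7,8}
'c' @ 2: {1,2,3,4,6,9}  (accept∈set)
'b' @ 3: {7,8}
'c' @ 4: {1,2,3,4,6,9}  (accept∈set)
'c' @ 5: {3,5,6}
'a' @ 6: {7,8}
'c' @ 7: {1,2,3,4,6,9}  (accept∈set)
final: {1,2,3,4,6,9}; accept 1 in set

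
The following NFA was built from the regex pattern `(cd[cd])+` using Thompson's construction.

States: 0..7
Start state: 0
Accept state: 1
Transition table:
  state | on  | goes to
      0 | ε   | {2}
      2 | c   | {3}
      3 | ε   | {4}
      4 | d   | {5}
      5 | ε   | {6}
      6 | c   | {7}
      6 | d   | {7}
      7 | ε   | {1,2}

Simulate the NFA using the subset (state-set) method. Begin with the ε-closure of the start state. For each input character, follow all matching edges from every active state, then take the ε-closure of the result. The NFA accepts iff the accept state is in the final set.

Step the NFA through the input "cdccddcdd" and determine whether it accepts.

Answer: ACCEPT

Trace:
S₀ = ε-closure({0}) = {0,2}
'c' @ 1: {3,4}
'd' @ 2: {5,6}
'c' @ 3: {1,2,7}  [accepting]
'c' @ 4: {3,4}
'd' @ 5: {5,6}
'd' @ 6: {1,2,7}  [accepting]
'c' @ 7: {3,4}
'd' @ 8: {5,6}
'd' @ 9: {1,2,7}  [accepting]
final: {1,2,7}; accept 1 in set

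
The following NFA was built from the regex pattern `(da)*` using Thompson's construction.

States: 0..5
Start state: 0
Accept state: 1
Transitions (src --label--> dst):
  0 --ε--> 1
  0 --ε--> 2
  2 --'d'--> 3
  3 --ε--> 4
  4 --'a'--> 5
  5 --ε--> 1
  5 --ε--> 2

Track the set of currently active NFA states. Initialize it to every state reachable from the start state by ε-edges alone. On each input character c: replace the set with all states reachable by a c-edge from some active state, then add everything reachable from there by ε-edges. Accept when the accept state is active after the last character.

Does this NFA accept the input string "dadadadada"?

initial (ε-close {0}): {0,1,2}
'd' @ 1: {3,4}
'a' @ 2: {1,2,5}  [accepting]
'd' @ 3: {3,4}
'a' @ 4: {1,2,5}  [accepting]
'd' @ 5: {3,4}
'a' @ 6: {1,2,5}  [accepting]
'd' @ 7: {3,4}
'a' @ 8: {1,2,5}  [accepting]
'd' @ 9: {3,4}
'a' @ 10: {1,2,5}  [accepting]
final: {1,2,5}; accept 1 in set

Answer: ACCEPT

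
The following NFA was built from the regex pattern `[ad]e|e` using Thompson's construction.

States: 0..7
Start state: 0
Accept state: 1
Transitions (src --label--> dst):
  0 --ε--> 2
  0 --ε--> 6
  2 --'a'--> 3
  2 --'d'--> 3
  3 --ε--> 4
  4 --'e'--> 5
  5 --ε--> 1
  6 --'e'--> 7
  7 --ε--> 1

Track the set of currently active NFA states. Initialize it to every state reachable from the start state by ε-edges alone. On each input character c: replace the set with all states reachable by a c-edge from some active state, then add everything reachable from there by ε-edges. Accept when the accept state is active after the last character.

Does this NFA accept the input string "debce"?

S₀ = ε-closure({0}) = {0,2,6}
'd' @ 1: {3,4}
'e' @ 2: {1,5}  ✓accept
'b' @ 3: {}  — state set empty
rest 'ce' ignored (set empty)
after full input: {}  (accept=1 not in)

Answer: REJECT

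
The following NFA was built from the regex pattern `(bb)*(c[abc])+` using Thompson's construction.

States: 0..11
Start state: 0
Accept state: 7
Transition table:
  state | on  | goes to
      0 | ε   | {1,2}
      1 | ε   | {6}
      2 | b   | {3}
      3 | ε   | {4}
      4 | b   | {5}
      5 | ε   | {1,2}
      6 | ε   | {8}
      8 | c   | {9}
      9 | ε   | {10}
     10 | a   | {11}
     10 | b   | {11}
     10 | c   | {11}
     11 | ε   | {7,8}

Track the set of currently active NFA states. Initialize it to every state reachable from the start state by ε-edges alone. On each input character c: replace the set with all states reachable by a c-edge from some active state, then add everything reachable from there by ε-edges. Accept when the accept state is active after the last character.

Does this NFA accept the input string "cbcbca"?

Answer: ACCEPT

Derivation:
S₀ = ε-closure({0}) = {0,1,2,6,8}
'c' @ 1: {9,10}
'b' @ 2: {7,8,11}  (accept∈set)
'c' @ 3: {9,10}
'b' @ 4: {7,8,11}  (accept∈set)
'c' @ 5: {9,10}
'a' @ 6: {7,8,11}  (accept∈set)
after full input: {7,8,11}  (accept=7 in)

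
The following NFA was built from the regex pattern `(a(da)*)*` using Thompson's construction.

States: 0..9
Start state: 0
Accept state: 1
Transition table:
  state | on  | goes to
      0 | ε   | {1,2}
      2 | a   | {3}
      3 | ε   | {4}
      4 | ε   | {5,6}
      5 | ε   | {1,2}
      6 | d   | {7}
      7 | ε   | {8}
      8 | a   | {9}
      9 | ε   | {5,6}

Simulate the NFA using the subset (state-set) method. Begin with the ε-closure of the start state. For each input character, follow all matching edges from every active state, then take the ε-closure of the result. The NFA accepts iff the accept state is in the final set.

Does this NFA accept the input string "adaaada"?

Answer: ACCEPT

Trace:
start: ε-closure({0}) = {0,1,2}
'a' @ 1: {1,2,3,4,5,6}  (accept∈set)
'd' @ 2: {7,8}
'a' @ 3: {1,2,5,6,9}  (accept∈set)
'a' @ 4: {1,2,3,4,5,6}  (accept∈set)
'a' @ 5: {1,2,3,4,5,6}  (accept∈set)
'd' @ 6: {7,8}
'a' @ 7: {1,2,5,6,9}  (accept∈set)
after full input: {1,2,5,6,9}  (accept=1 in)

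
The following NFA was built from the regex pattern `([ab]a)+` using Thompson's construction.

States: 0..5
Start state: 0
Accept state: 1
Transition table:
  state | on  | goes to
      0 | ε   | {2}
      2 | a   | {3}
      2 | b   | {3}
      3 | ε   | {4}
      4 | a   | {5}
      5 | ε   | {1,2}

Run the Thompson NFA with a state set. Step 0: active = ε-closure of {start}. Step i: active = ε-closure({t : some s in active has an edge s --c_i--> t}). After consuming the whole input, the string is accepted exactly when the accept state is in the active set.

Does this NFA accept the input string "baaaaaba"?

Answer: ACCEPT

Steps:
S₀ = ε-closure({0}) = {0,2}
'b' @ 1: {3,4}
'a' @ 2: {1,2,5}  ✓accept
'a' @ 3: {3,4}
'a' @ 4: {1,2,5}  ✓accept
'a' @ 5: {3,4}
'a' @ 6: {1,2,5}  ✓accept
'b' @ 7: {3,4}
'a' @ 8: {1,2,5}  ✓accept
final: {1,2,5}; accept 1 in set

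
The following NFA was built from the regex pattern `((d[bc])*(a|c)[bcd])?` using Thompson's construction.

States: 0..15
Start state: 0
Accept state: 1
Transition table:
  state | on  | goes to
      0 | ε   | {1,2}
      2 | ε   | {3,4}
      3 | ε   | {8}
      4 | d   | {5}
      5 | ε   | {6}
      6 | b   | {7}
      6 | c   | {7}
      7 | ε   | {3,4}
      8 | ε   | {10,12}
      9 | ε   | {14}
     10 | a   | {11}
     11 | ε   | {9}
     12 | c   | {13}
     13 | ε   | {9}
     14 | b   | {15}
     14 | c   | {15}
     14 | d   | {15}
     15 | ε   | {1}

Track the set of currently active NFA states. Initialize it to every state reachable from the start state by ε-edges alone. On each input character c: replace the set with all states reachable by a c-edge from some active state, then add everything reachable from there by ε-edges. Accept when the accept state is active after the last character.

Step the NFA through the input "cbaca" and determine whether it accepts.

initial (ε-close {0}): {0,1,2,3,4,8,10,12}
'c' @ 1: {9,13,14}
'b' @ 2: {1,15}  (accept∈set)
'a' @ 3: {}  — state set empty
rest 'ca' ignored (set empty)
end set {} — state 1 not in

Answer: REJECT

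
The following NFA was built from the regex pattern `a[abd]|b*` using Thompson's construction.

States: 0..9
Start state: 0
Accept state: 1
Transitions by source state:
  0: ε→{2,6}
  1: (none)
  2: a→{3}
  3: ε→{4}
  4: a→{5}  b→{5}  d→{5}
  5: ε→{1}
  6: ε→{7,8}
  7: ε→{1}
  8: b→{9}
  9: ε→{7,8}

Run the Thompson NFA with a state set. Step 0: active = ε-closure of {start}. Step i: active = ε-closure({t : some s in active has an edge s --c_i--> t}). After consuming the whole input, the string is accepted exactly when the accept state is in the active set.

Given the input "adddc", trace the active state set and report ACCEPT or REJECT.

S₀ = ε-closure({0}) = {0,1,2,6,7,8}
'a' @ 1: {3,4}
'd' @ 2: {1,5}  (accept∈set)
'd' @ 3: {}  — state set empty
rest 'dc' ignored (set empty)
after full input: {}  (accept=1 not in)

Answer: REJECT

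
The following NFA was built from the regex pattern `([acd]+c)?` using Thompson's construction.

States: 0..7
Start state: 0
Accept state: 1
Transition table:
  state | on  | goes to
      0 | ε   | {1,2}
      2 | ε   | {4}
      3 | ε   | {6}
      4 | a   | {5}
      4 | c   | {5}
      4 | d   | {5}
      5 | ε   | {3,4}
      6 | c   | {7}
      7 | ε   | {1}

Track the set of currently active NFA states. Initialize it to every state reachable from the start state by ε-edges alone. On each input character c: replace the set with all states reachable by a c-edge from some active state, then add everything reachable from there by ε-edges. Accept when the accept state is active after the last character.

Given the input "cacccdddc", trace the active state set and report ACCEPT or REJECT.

Answer: ACCEPT

Derivation:
start: ε-closure({0}) = {0,1,2,4}
'c' @ 1: {3,4,5,6}
'a' @ 2: {3,4,5,6}
'c' @ 3: {1,3,4,5,6,7}  (accept∈set)
'c' @ 4: {1,3,4,5,6,7}  (accept∈set)
'c' @ 5: {1,3,4,5,6,7}  (accept∈set)
'd' @ 6: {3,4,5,6}
'd' @ 7: {3,4,5,6}
'd' @ 8: {3,4,5,6}
'c' @ 9: {1,3,4,5,6,7}  (accept∈set)
after full input: {1,3,4,5,6,7}  (accept=1 in)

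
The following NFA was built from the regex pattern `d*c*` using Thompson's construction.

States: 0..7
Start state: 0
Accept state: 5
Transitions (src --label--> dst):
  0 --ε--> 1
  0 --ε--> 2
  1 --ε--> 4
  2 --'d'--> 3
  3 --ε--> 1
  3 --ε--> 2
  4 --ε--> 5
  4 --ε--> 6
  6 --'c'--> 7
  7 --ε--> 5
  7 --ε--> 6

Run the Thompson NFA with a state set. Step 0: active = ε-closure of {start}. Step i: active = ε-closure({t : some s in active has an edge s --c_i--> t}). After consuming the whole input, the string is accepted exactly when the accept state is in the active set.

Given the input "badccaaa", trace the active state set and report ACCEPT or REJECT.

Answer: REJECT

Derivation:
S₀ = ε-closure({0}) = {0,1,2,4,5,6}
'b' @ 1: {}  — state set empty
rest 'adccaaa' ignored (set empty)
final: {}; accept 5 not in set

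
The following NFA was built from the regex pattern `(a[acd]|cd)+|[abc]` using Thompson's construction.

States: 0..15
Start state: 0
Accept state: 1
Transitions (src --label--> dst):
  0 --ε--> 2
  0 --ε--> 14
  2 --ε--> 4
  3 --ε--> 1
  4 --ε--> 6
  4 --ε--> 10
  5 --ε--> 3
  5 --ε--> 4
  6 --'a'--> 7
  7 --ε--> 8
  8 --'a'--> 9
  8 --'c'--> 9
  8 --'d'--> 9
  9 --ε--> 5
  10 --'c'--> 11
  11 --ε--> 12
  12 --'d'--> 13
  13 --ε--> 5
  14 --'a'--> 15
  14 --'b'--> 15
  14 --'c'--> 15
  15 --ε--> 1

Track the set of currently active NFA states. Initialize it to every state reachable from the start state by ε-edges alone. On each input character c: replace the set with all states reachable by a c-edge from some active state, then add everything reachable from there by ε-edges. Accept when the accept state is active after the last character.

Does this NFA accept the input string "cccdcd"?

S₀ = ε-closure({0}) = {0,2,4,6,10,14}
'c' @ 1: {1,11,12,15}  [accepting]
'c' @ 2: {}  — dead — no transitions
rest 'cdcd' ignored (set empty)
end set {} — state 1 not in

Answer: REJECT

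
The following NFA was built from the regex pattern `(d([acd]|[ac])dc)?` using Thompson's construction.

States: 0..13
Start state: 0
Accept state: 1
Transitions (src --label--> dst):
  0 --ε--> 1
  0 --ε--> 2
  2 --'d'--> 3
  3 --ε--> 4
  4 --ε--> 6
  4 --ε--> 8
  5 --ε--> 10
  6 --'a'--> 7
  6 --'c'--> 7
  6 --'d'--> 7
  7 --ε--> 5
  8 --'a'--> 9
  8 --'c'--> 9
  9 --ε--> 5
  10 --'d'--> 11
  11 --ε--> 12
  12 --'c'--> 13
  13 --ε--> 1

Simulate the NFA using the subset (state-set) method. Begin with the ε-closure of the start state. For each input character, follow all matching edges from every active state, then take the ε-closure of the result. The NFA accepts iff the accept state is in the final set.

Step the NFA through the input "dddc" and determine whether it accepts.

Answer: ACCEPT

Derivation:
initial (ε-close {0}): {0,1,2}
'd' @ 1: {3,4,6,8}
'd' @ 2: {5,7,10}
'd' @ 3: {11,12}
'c' @ 4: {1,13}  ✓accept
end set {1,13} — state 1 in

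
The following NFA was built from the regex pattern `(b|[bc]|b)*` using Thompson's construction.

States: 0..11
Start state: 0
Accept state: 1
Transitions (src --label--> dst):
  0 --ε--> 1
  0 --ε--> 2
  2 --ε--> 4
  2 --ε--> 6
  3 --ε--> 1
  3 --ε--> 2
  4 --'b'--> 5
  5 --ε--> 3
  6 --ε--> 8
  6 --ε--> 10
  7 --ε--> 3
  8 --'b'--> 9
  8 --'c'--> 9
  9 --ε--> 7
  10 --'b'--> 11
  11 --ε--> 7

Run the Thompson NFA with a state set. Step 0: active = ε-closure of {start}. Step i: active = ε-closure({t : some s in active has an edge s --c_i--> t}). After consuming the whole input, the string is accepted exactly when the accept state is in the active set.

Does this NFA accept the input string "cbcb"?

Answer: ACCEPT

Derivation:
S₀ = ε-closure({0}) = {0,1,2,4,6,8,10}
'c' @ 1: {1,2,3,4,6,7,8,9,10}  (accept∈set)
'b' @ 2: {1,2,3,4,5,6,7,8,9,10,11}  (accept∈set)
'c' @ 3: {1,2,3,4,6,7,8,9,10}  (accept∈set)
'b' @ 4: {1,2,3,4,5,6,7,8,9,10,11}  (accept∈set)
end set {1,2,3,4,5,6,7,8,9,10,11} — state 1 in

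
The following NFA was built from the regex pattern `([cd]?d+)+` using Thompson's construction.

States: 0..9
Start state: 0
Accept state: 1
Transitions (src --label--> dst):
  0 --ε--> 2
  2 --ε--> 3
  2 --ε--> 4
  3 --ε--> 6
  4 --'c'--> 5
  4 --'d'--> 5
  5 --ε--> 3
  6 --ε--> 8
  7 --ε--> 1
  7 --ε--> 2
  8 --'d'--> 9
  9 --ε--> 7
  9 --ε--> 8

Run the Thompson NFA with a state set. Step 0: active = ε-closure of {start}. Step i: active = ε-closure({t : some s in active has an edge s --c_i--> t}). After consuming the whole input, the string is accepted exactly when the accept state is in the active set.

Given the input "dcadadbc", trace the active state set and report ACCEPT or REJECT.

initial (ε-close {0}): {0,2,3,4,6,8}
'd' @ 1: {1,2,3,4,5,6,7,8,9}  [accepting]
'c' @ 2: {3,5,6,8}
'a' @ 3: {}  — no active states
rest 'dadbc' ignored (set empty)
final: {}; accept 1 not in set

Answer: REJECT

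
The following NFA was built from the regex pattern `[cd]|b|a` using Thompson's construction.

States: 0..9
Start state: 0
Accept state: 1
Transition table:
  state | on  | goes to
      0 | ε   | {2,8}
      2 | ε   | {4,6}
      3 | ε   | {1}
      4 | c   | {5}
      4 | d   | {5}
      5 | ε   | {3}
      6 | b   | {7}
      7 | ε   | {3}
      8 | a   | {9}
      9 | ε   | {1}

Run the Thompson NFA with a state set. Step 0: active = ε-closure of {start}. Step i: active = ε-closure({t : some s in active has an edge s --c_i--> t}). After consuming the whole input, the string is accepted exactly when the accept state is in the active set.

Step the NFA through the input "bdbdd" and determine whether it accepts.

start: ε-closure({0}) = {0,2,4,6,8}
'b' @ 1: {1,3,7}  (accept∈set)
'd' @ 2: {}  — state set empty
rest 'bdd' ignored (set empty)
end set {} — state 1 not in

Answer: REJECT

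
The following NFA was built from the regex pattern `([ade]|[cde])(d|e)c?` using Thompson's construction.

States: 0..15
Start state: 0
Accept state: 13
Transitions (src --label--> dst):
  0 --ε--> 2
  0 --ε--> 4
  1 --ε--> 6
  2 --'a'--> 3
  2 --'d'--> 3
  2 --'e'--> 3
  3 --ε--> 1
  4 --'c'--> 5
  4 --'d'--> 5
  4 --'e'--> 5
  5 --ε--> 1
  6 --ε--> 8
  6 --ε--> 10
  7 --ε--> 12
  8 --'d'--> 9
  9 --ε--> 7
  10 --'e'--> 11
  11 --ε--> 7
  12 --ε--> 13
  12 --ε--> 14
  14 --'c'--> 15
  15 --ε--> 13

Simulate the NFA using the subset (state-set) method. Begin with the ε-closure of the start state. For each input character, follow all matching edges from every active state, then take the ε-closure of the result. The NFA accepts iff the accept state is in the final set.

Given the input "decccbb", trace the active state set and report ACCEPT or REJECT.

initial (ε-close {0}): {0,2,4}
'd' @ 1: {1,3,5,6,8,10}
'e' @ 2: {7,11,12,13,14}  [accepting]
'c' @ 3: {13,15}  [accepting]
'c' @ 4: {}  — dead — no transitions
rest 'cbb' ignored (set empty)
final: {}; accept 13 not in set

Answer: REJECT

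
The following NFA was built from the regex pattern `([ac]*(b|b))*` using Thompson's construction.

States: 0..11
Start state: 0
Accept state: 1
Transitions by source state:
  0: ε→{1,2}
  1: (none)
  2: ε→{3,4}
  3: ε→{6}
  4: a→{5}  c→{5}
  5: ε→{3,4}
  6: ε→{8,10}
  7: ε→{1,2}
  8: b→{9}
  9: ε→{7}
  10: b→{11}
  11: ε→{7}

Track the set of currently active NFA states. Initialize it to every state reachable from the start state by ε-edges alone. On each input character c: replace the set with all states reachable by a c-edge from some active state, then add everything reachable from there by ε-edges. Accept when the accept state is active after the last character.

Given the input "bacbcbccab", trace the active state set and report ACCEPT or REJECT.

initial (ε-close {0}): {0,1,2,3,4,6,8,10}
'b' @ 1: {1,2,3,4,6,7,8,9,10,11}  [accepting]
'a' @ 2: {3,4,5,6,8,10}
'c' @ 3: {3,4,5,6,8,10}
'b' @ 4: {1,2,3,4,6,7,8,9,10,11}  [accepting]
'c' @ 5: {3,4,5,6,8,10}
'b' @ 6: {1,2,3,4,6,7,8,9,10,11}  [accepting]
'c' @ 7: {3,4,5,6,8,10}
'c' @ 8: {3,4,5,6,8,10}
'a' @ 9: {3,4,5,6,8,10}
'b' @ 10: {1,2,3,4,6,7,8,9,10,11}  [accepting]
final: {1,2,3,4,6,7,8,9,10,11}; accept 1 in set

Answer: ACCEPT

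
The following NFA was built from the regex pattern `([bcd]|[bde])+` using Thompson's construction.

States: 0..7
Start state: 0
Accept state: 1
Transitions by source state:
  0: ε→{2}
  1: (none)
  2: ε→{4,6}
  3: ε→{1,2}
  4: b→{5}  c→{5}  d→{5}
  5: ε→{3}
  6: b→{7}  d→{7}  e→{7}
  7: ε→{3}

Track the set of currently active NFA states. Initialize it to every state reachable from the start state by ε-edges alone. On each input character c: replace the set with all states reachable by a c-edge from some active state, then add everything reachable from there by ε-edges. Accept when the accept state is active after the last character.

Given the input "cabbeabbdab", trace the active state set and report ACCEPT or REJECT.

Answer: REJECT

Derivation:
initial (ε-close {0}): {0,2,4,6}
'c' @ 1: {1,2,3,4,5,6}  [accepting]
'a' @ 2: {}  — state set empty
rest 'bbeabbdab' ignored (set empty)
final: {}; accept 1 not in set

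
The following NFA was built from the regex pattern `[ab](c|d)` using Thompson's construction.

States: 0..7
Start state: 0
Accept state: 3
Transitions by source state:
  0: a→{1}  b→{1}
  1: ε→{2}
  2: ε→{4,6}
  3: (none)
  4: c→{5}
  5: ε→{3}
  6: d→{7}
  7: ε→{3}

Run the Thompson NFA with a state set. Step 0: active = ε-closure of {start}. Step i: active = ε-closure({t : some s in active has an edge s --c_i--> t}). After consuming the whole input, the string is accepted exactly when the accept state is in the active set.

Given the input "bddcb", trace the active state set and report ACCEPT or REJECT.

S₀ = ε-closure({0}) = {0}
'b' @ 1: {1,2,4,6}
'd' @ 2: {3,7}  (accept∈set)
'd' @ 3: {}  — state set empty
rest 'cb' ignored (set empty)
after full input: {}  (accept=3 not in)

Answer: REJECT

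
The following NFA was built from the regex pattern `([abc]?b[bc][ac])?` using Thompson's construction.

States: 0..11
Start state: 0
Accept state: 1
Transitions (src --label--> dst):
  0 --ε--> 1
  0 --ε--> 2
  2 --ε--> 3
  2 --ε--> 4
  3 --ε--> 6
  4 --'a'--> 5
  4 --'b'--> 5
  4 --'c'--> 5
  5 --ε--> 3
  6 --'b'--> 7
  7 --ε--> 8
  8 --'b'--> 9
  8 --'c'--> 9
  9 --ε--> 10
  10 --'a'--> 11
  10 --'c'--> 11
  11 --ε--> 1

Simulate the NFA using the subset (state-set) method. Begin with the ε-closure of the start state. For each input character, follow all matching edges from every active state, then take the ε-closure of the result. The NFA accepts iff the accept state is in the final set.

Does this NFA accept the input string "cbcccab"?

Answer: REJECT

Derivation:
S₀ = ε-closure({0}) = {0,1,2,3,4,6}
'c' @ 1: {3,5,6}
'b' @ 2: {7,8}
'c' @ 3: {9,10}
'c' @ 4: {1,11}  (accept∈set)
'c' @ 5: {}  — no active states
rest 'ab' ignored (set empty)
final: {}; accept 1 not in set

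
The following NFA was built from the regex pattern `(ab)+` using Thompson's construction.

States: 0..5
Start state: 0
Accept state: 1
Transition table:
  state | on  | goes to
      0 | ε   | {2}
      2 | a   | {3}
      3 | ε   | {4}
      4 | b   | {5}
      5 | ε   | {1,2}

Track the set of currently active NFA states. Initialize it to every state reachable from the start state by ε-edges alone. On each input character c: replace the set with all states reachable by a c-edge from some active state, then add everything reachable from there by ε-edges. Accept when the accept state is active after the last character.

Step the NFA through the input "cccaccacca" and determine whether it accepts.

start: ε-closure({0}) = {0,2}
'c' @ 1: {}  — no active states
rest 'ccaccacca' ignored (set empty)
final: {}; accept 1 not in set

Answer: REJECT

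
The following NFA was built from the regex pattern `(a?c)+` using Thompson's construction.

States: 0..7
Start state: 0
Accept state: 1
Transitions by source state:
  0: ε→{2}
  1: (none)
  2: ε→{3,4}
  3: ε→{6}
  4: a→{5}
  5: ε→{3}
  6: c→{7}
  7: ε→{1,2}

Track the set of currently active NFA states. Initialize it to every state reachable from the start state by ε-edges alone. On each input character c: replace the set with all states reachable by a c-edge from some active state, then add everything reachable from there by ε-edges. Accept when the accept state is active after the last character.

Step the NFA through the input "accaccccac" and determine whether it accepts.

S₀ = ε-closure({0}) = {0,2,3,4,6}
'a' @ 1: {3,5,6}
'c' @ 2: {1,2,3,4,6,7}  ✓accept
'c' @ 3: {1,2,3,4,6,7}  ✓accept
'a' @ 4: {3,5,6}
'c' @ 5: {1,2,3,4,6,7}  ✓accept
'c' @ 6: {1,2,3,4,6,7}  ✓accept
'c' @ 7: {1,2,3,4,6,7}  ✓accept
'c' @ 8: {1,2,3,4,6,7}  ✓accept
'a' @ 9: {3,5,6}
'c' @ 10: {1,2,3,4,6,7}  ✓accept
after full input: {1,2,3,4,6,7}  (accept=1 in)

Answer: ACCEPT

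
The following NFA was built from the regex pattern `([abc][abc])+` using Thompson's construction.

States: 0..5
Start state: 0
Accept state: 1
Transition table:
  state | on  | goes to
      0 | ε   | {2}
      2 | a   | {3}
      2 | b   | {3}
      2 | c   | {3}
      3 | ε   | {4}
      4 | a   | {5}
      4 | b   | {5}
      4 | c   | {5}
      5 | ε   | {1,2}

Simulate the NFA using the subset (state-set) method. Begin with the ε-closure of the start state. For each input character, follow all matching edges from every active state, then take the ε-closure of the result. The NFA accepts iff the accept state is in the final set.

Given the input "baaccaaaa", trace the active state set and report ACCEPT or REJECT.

Answer: REJECT

Derivation:
S₀ = ε-closure({0}) = {0,2}
'b' @ 1: {3,4}
'a' @ 2: {1,2,5}  ✓accept
'a' @ 3: {3,4}
'c' @ 4: {1,2,5}  ✓accept
'c' @ 5: {3,4}
'a' @ 6: {1,2,5}  ✓accept
'a' @ 7: {3,4}
'a' @ 8: {1,2,5}  ✓accept
'a' @ 9: {3,4}
after full input: {3,4}  (accept=1 not in)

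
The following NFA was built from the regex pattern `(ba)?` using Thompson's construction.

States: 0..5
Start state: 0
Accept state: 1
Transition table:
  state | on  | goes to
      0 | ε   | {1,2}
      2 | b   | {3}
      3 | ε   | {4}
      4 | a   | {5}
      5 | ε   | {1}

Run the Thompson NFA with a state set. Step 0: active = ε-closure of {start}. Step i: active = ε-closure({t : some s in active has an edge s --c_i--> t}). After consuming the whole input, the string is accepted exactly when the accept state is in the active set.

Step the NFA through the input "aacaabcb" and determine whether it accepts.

Answer: REJECT

Derivation:
initial (ε-close {0}): {0,1,2}
'a' @ 1: {}  — dead — no transitions
rest 'acaabcb' ignored (set empty)
after full input: {}  (accept=1 not in)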